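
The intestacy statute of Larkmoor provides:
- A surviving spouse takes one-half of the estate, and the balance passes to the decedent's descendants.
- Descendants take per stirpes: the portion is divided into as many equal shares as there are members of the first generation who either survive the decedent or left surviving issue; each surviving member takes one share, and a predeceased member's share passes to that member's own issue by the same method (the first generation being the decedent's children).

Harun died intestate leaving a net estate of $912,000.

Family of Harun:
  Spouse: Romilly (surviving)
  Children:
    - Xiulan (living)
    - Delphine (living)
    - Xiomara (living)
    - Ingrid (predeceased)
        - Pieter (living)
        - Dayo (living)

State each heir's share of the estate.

Romilly: $456,000; Xiulan: $114,000; Delphine: $114,000; Xiomara: $114,000; Pieter: $57,000; Dayo: $57,000

Romilly takes one-half of $912,000 = $456,000. The remaining $456,000 passes to the descendants.
The descendants' portion ($456,000) is divided into 4 shares of $114,000: Xiulan, Delphine, and Xiomara each take $114,000; Ingrid's $114,000 share passes to Ingrid's issue.
Ingrid's share ($114,000) is divided into 2 shares of $57,000: Pieter and Dayo each take $57,000.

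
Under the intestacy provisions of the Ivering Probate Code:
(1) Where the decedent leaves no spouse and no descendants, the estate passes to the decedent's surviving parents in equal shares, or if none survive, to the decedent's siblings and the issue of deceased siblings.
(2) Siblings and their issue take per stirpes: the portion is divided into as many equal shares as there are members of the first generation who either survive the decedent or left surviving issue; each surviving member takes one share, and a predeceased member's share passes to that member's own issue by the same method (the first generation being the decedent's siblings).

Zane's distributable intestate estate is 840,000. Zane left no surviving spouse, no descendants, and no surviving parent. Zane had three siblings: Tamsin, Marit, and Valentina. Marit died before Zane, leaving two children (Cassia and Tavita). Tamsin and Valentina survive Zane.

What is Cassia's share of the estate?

Cassia receives 140,000.

The entire 840,000 passes to the siblings and their issue.
That amount (840,000) is divided into 3 shares of 280,000: Tamsin and Valentina each take 280,000; Marit's 280,000 share passes to Marit's issue.
Marit's share (280,000) is divided into 2 shares of 140,000: Cassia and Tavita each take 140,000.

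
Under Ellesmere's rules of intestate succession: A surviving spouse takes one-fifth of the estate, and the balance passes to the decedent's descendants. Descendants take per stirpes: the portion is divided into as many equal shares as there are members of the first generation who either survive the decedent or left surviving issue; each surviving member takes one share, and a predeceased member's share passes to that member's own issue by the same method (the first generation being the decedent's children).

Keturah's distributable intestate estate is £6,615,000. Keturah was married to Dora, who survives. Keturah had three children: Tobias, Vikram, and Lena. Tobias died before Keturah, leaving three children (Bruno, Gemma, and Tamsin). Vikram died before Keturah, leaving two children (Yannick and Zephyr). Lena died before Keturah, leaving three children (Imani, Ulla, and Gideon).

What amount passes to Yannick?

Dora takes one-fifth of £6,615,000 = £1,323,000. The remaining £5,292,000 passes to the descendants.
The descendants' portion (£5,292,000) is divided into 3 shares of £1,764,000: Tobias's £1,764,000 share passes to Tobias's issue; Vikram's £1,764,000 share passes to Vikram's issue; Lena's £1,764,000 share passes to Lena's issue.
Tobias's share (£1,764,000) is divided into 3 shares of £588,000: Bruno, Gemma, and Tamsin each take £588,000.
Vikram's share (£1,764,000) is divided into 2 shares of £882,000: Yannick and Zephyr each take £882,000.
Lena's share (£1,764,000) is divided into 3 shares of £588,000: Imani, Ulla, and Gideon each take £588,000.

Yannick receives £882,000.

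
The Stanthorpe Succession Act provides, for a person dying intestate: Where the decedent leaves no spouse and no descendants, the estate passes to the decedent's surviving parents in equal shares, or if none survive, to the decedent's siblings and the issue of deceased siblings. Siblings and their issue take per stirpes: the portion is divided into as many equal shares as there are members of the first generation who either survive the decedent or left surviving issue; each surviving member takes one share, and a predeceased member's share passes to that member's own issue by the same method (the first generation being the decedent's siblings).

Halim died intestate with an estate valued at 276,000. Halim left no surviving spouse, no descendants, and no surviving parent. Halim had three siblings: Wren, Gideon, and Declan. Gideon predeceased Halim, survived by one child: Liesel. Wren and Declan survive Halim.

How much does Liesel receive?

Liesel receives 92,000.

The entire 276,000 passes to the siblings and their issue.
That amount (276,000) is divided into 3 shares of 92,000: Wren and Declan each take 92,000; Gideon's 92,000 share passes to Gideon's issue.
Gideon's share (92,000) passes entirely to Liesel.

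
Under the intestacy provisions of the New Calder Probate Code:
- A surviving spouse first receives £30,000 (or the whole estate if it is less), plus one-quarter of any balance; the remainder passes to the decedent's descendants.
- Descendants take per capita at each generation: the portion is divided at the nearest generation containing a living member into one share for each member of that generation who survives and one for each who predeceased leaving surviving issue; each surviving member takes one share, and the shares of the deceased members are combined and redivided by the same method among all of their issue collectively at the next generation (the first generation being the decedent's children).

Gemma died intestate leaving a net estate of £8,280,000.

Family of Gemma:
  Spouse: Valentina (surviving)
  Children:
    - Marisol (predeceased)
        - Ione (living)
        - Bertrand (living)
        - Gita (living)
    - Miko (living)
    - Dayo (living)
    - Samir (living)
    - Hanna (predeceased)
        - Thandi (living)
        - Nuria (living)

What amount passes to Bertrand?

Bertrand receives £495,000.

Valentina first takes £30,000, leaving a balance of £8,250,000. Valentina then takes one-quarter of the balance (£2,062,500), for a total of £2,092,500. The remaining £6,187,500 passes to the descendants.
The descendants' portion (£6,187,500) is divided at the children's generation into 5 shares of £1,237,500. Miko, Dayo, and Samir each take £1,237,500. The 2 shares of the deceased (Marisol and Hanna) are combined into a pool of £2,475,000.
That pool (£2,475,000) is divided at the grandchildren's generation equally among Ione, Bertrand, Gita, Thandi, and Nuria: £495,000 each.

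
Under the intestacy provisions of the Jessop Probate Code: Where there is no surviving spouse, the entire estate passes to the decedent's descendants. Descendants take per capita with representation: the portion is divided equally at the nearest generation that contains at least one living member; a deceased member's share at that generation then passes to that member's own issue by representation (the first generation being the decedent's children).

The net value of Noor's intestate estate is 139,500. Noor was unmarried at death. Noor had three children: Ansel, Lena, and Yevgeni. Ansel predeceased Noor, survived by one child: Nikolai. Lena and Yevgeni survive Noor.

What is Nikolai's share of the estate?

Nikolai receives 46,500.

The entire 139,500 passes to the descendants.
That amount (139,500) is divided into 3 shares of 46,500: Lena and Yevgeni each take 46,500; Ansel's 46,500 share passes to Ansel's issue.
Ansel's share (46,500) passes entirely to Nikolai.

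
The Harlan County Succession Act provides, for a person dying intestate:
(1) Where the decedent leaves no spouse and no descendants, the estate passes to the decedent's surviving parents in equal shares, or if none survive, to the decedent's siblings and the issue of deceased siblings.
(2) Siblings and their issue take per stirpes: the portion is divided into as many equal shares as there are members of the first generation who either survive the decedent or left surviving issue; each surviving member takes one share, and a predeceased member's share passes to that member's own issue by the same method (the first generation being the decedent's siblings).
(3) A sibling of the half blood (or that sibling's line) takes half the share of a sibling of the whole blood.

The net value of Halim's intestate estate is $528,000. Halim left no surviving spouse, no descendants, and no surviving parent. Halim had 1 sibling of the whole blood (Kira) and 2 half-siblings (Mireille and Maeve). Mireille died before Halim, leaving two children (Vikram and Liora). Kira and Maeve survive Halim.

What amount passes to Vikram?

The entire $528,000 passes to the siblings and their issue.
Counting each half-blood sibling's line as half a unit, there are 2 units in $528,000, so one unit is $264,000. Whole-blood lines (Kira) take $264,000 each; half-blood lines (Mireille and Maeve) take $132,000 each.
Mireille's share ($132,000) is divided into 2 shares of $66,000: Vikram and Liora each take $66,000.

Vikram receives $66,000.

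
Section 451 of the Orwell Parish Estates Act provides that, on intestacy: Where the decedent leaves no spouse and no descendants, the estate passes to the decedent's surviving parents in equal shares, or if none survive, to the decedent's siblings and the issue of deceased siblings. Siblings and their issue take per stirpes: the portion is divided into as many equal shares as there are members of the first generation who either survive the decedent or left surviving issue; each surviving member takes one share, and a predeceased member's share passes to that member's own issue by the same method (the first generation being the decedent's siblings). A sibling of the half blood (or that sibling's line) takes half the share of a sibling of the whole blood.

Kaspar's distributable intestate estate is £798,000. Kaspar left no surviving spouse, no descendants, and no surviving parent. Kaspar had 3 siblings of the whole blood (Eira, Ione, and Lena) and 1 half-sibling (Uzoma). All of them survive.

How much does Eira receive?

The entire £798,000 passes to the siblings and their issue.
Counting each half-blood sibling's line as half a unit, there are 7/2 units in £798,000, so one unit is £228,000. Whole-blood lines (Eira, Ione, and Lena) take £228,000 each; half-blood lines (Uzoma) take £114,000 each.

Eira receives £228,000.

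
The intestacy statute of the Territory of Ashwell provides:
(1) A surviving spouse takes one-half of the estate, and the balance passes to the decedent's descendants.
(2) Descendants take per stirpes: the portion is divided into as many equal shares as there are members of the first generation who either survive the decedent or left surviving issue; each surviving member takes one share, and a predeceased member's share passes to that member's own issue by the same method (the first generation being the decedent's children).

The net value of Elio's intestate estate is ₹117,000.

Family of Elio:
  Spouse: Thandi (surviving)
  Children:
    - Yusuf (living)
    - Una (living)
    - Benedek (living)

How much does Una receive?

Una receives ₹19,500.

Thandi takes one-half of ₹117,000 = ₹58,500. The remaining ₹58,500 passes to the descendants.
The descendants' portion (₹58,500) is divided into 3 shares of ₹19,500: Yusuf, Una, and Benedek each take ₹19,500.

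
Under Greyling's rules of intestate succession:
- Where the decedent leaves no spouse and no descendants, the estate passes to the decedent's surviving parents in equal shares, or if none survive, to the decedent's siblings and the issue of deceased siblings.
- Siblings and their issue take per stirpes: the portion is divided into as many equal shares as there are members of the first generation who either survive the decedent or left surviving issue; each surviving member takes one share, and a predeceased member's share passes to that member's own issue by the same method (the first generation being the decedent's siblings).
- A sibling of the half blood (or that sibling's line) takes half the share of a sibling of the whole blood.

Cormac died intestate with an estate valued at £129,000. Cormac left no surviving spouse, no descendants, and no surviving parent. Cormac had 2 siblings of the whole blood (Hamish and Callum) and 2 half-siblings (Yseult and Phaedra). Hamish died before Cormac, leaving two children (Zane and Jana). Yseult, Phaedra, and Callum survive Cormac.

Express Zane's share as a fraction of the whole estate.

Zane receives 1/6 of the estate.

The entire £129,000 passes to the siblings and their issue.
Counting each half-blood sibling's line as half a unit, there are 3 units in £129,000, so one unit is £43,000. Whole-blood lines (Hamish and Callum) take £43,000 each; half-blood lines (Yseult and Phaedra) take £21,500 each.
Hamish's share (£43,000) is divided into 2 shares of £21,500: Zane and Jana each take £21,500.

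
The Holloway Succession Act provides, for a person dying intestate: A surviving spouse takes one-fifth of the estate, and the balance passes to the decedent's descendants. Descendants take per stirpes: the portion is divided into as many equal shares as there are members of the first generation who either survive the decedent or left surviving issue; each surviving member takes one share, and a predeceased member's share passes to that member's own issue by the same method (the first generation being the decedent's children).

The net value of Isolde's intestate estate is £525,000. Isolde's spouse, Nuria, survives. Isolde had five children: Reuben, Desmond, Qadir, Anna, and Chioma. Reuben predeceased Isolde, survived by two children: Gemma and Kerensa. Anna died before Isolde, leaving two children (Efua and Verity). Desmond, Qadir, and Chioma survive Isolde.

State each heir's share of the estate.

Nuria takes one-fifth of £525,000 = £105,000. The remaining £420,000 passes to the descendants.
The descendants' portion (£420,000) is divided into 5 shares of £84,000: Desmond, Qadir, and Chioma each take £84,000; Reuben's £84,000 share passes to Reuben's issue; Anna's £84,000 share passes to Anna's issue.
Reuben's share (£84,000) is divided into 2 shares of £42,000: Gemma and Kerensa each take £42,000.
Anna's share (£84,000) is divided into 2 shares of £42,000: Efua and Verity each take £42,000.

Nuria: £105,000; Gemma: £42,000; Kerensa: £42,000; Desmond: £84,000; Qadir: £84,000; Efua: £42,000; Verity: £42,000; Chioma: £84,000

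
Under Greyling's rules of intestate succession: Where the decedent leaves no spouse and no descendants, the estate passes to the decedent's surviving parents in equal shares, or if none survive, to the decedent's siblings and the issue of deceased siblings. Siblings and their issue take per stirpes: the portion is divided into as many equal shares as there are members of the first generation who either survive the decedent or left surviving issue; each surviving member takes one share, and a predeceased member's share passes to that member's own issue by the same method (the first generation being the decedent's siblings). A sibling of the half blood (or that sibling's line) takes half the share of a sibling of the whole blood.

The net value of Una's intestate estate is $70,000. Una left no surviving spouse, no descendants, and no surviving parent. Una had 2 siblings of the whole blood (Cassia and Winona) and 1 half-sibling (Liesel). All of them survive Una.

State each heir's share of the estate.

The entire $70,000 passes to the siblings and their issue.
Counting each half-blood sibling's line as half a unit, there are 5/2 units in $70,000, so one unit is $28,000. Whole-blood lines (Cassia and Winona) take $28,000 each; half-blood lines (Liesel) take $14,000 each.

Cassia: $28,000; Liesel: $14,000; Winona: $28,000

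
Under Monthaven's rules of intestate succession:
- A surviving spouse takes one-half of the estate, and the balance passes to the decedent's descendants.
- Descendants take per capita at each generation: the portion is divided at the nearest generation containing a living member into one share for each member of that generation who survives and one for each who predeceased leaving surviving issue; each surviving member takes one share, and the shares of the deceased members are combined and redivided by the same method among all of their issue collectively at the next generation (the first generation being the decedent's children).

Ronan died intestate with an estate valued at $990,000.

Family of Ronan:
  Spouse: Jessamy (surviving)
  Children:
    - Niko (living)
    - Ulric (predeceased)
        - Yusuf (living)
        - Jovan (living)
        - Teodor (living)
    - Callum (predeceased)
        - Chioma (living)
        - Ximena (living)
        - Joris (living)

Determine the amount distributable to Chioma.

Jessamy takes one-half of $990,000 = $495,000. The remaining $495,000 passes to the descendants.
The descendants' portion ($495,000) is divided at the children's generation into 3 shares of $165,000. Niko takes $165,000. The 2 shares of the deceased (Ulric and Callum) are combined into a pool of $330,000.
That pool ($330,000) is divided at the grandchildren's generation equally among Yusuf, Jovan, Teodor, Chioma, Ximena, and Joris: $55,000 each.

Chioma receives $55,000.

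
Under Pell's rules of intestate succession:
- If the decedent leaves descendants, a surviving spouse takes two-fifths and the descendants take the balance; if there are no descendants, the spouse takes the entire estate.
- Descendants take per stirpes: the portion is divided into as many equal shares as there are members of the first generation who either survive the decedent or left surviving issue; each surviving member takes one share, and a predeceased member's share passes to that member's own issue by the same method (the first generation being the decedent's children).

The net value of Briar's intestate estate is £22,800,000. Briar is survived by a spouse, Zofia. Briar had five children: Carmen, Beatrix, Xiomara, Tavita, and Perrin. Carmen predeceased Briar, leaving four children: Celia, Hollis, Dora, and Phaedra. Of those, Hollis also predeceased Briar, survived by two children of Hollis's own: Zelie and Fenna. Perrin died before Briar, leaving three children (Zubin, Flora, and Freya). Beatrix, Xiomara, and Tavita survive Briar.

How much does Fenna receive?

Fenna receives £342,000.

Zofia takes two-fifths of £22,800,000 = £9,120,000. The remaining £13,680,000 passes to the descendants.
The descendants' portion (£13,680,000) is divided into 5 shares of £2,736,000: Beatrix, Xiomara, and Tavita each take £2,736,000; Carmen's £2,736,000 share passes to Carmen's issue; Perrin's £2,736,000 share passes to Perrin's issue.
Carmen's share (£2,736,000) is divided into 4 shares of £684,000: Celia, Dora, and Phaedra each take £684,000; Hollis's £684,000 share passes to Hollis's issue.
Hollis's share (£684,000) is divided into 2 shares of £342,000: Zelie and Fenna each take £342,000.
Perrin's share (£2,736,000) is divided into 3 shares of £912,000: Zubin, Flora, and Freya each take £912,000.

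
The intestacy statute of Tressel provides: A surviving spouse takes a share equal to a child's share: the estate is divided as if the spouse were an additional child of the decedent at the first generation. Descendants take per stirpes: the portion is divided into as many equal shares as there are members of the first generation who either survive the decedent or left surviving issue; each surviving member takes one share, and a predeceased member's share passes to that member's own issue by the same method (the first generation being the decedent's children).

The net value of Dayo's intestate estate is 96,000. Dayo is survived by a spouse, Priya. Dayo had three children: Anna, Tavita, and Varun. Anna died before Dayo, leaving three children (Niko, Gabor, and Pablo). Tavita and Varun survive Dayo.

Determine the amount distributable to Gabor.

Gabor receives 8,000.

The spouse counts as an additional share at the children's level, so there are 4 primary shares of 24,000. Priya takes one such share (24,000).
The children's combined portion (72,000) is divided into 3 shares of 24,000: Tavita and Varun each take 24,000; Anna's 24,000 share passes to Anna's issue.
Anna's share (24,000) is divided into 3 shares of 8,000: Niko, Gabor, and Pablo each take 8,000.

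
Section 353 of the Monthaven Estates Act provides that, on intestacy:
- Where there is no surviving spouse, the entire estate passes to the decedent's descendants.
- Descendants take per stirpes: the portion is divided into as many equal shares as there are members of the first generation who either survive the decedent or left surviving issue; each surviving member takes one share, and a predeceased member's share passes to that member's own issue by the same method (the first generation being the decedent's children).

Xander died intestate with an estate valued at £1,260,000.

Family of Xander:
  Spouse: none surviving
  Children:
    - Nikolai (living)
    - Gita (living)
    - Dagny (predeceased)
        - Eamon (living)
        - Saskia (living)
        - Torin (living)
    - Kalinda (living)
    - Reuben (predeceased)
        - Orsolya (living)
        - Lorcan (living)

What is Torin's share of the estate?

The entire £1,260,000 passes to the descendants.
That amount (£1,260,000) is divided into 5 shares of £252,000: Nikolai, Gita, and Kalinda each take £252,000; Dagny's £252,000 share passes to Dagny's issue; Reuben's £252,000 share passes to Reuben's issue.
Dagny's share (£252,000) is divided into 3 shares of £84,000: Eamon, Saskia, and Torin each take £84,000.
Reuben's share (£252,000) is divided into 2 shares of £126,000: Orsolya and Lorcan each take £126,000.

Torin receives £84,000.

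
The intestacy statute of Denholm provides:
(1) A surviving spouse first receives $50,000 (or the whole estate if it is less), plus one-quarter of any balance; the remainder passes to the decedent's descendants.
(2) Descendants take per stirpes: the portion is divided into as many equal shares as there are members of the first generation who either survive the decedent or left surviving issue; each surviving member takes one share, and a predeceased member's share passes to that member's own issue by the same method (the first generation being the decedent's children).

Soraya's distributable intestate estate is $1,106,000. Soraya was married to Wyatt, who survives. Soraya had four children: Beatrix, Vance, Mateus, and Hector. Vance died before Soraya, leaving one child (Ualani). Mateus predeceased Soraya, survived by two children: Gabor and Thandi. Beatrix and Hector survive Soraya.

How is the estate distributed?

Wyatt: $314,000; Beatrix: $198,000; Ualani: $198,000; Gabor: $99,000; Thandi: $99,000; Hector: $198,000

Wyatt first takes $50,000, leaving a balance of $1,056,000. Wyatt then takes one-quarter of the balance ($264,000), for a total of $314,000. The remaining $792,000 passes to the descendants.
The descendants' portion ($792,000) is divided into 4 shares of $198,000: Beatrix and Hector each take $198,000; Vance's $198,000 share passes to Vance's issue; Mateus's $198,000 share passes to Mateus's issue.
Vance's share ($198,000) passes entirely to Ualani.
Mateus's share ($198,000) is divided into 2 shares of $99,000: Gabor and Thandi each take $99,000.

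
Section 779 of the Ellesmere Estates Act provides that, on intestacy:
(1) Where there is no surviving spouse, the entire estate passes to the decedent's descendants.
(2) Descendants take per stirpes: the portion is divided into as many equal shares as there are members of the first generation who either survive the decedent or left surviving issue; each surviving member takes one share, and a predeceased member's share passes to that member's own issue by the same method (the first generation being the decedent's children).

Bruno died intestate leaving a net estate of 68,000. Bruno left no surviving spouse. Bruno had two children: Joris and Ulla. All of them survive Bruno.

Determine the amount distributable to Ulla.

Ulla receives 34,000.

The entire 68,000 passes to the descendants.
That amount (68,000) is divided into 2 shares of 34,000: Joris and Ulla each take 34,000.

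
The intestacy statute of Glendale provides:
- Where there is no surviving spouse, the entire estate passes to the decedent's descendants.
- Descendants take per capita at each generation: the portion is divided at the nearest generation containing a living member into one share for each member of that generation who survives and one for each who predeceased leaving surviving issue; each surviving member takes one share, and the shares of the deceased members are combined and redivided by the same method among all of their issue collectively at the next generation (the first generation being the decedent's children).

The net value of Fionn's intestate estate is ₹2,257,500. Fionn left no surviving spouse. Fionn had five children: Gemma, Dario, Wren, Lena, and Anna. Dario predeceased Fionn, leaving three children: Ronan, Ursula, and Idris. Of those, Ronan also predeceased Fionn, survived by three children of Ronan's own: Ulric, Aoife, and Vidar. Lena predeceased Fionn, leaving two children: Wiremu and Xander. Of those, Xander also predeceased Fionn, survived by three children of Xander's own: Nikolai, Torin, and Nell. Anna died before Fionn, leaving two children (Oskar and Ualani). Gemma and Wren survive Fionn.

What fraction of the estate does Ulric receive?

Ulric receives 1/35 of the estate.

The entire ₹2,257,500 passes to the descendants.
That amount (₹2,257,500) is divided at the children's generation into 5 shares of ₹451,500. Gemma and Wren each take ₹451,500. The 3 shares of the deceased (Dario, Lena, and Anna) are combined into a pool of ₹1,354,500.
That pool (₹1,354,500) is divided at the grandchildren's generation into 7 shares of ₹193,500. Ursula, Idris, Wiremu, Oskar, and Ualani each take ₹193,500. The 2 shares of the deceased (Ronan and Xander) are combined into a pool of ₹387,000.
That pool (₹387,000) is divided at the great-grandchildren's generation equally among Ulric, Aoife, Vidar, Nikolai, Torin, and Nell: ₹64,500 each.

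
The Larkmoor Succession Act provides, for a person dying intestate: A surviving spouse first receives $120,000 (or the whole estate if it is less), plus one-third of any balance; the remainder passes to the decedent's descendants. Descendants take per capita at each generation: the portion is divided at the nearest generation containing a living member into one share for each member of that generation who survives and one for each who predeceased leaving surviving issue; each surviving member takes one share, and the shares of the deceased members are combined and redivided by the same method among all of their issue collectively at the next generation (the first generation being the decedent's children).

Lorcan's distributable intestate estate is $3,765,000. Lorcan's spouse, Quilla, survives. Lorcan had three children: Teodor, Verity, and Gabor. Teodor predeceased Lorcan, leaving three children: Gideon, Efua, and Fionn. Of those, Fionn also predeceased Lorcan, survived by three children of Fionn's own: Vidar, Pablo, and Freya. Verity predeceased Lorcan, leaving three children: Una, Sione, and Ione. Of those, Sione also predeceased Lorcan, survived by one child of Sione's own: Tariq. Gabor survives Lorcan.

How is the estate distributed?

Quilla first takes $120,000, leaving a balance of $3,645,000. Quilla then takes one-third of the balance ($1,215,000), for a total of $1,335,000. The remaining $2,430,000 passes to the descendants.
The descendants' portion ($2,430,000) is divided at the children's generation into 3 shares of $810,000. Gabor takes $810,000. The 2 shares of the deceased (Teodor and Verity) are combined into a pool of $1,620,000.
That pool ($1,620,000) is divided at the grandchildren's generation into 6 shares of $270,000. Gideon, Efua, Una, and Ione each take $270,000. The 2 shares of the deceased (Fionn and Sione) are combined into a pool of $540,000.
That pool ($540,000) is divided at the great-grandchildren's generation equally among Vidar, Pablo, Freya, and Tariq: $135,000 each.

Quilla: $1,335,000; Gideon: $270,000; Efua: $270,000; Vidar: $135,000; Pablo: $135,000; Freya: $135,000; Una: $270,000; Tariq: $135,000; Ione: $270,000; Gabor: $810,000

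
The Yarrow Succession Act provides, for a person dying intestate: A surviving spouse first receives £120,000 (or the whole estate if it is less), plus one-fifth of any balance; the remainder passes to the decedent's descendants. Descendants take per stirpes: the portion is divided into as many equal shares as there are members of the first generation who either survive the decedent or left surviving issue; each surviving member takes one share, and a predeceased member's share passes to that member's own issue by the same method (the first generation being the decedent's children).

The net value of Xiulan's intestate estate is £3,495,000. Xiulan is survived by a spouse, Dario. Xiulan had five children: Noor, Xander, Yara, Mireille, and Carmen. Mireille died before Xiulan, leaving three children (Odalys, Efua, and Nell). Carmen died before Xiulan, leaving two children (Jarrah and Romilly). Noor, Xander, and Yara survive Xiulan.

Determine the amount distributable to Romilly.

Dario first takes £120,000, leaving a balance of £3,375,000. Dario then takes one-fifth of the balance (£675,000), for a total of £795,000. The remaining £2,700,000 passes to the descendants.
The descendants' portion (£2,700,000) is divided into 5 shares of £540,000: Noor, Xander, and Yara each take £540,000; Mireille's £540,000 share passes to Mireille's issue; Carmen's £540,000 share passes to Carmen's issue.
Mireille's share (£540,000) is divided into 3 shares of £180,000: Odalys, Efua, and Nell each take £180,000.
Carmen's share (£540,000) is divided into 2 shares of £270,000: Jarrah and Romilly each take £270,000.

Romilly receives £270,000.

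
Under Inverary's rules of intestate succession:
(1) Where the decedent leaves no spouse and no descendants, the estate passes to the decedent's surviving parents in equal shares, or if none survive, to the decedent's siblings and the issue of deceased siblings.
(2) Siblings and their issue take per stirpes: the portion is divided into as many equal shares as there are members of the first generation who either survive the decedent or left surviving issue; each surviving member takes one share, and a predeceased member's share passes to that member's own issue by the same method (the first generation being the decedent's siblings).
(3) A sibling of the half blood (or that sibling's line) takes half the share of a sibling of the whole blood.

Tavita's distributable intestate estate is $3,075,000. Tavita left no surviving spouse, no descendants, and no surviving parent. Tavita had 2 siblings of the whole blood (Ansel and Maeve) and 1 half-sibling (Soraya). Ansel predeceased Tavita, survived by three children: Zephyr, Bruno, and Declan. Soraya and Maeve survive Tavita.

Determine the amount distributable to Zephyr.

The entire $3,075,000 passes to the siblings and their issue.
Counting each half-blood sibling's line as half a unit, there are 5/2 units in $3,075,000, so one unit is $1,230,000. Whole-blood lines (Ansel and Maeve) take $1,230,000 each; half-blood lines (Soraya) take $615,000 each.
Ansel's share ($1,230,000) is divided into 3 shares of $410,000: Zephyr, Bruno, and Declan each take $410,000.

Zephyr receives $410,000.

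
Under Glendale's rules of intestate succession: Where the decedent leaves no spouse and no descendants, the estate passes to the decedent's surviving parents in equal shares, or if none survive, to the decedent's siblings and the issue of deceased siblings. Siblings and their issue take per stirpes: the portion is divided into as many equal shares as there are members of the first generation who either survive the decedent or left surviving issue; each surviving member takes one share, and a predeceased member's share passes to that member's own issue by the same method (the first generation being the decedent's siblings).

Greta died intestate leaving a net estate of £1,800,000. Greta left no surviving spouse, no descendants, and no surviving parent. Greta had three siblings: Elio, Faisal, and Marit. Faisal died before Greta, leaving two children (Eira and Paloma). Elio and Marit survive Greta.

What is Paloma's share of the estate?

The entire £1,800,000 passes to the siblings and their issue.
That amount (£1,800,000) is divided into 3 shares of £600,000: Elio and Marit each take £600,000; Faisal's £600,000 share passes to Faisal's issue.
Faisal's share (£600,000) is divided into 2 shares of £300,000: Eira and Paloma each take £300,000.

Paloma receives £300,000.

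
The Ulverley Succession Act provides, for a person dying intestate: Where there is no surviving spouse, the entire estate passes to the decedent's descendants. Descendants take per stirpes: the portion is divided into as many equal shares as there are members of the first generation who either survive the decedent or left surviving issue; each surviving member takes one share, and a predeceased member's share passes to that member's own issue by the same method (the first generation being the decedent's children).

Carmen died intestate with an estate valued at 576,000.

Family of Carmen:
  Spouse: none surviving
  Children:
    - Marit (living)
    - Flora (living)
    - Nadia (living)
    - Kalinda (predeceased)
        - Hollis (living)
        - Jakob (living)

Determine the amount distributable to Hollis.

The entire 576,000 passes to the descendants.
That amount (576,000) is divided into 4 shares of 144,000: Marit, Flora, and Nadia each take 144,000; Kalinda's 144,000 share passes to Kalinda's issue.
Kalinda's share (144,000) is divided into 2 shares of 72,000: Hollis and Jakob each take 72,000.

Hollis receives 72,000.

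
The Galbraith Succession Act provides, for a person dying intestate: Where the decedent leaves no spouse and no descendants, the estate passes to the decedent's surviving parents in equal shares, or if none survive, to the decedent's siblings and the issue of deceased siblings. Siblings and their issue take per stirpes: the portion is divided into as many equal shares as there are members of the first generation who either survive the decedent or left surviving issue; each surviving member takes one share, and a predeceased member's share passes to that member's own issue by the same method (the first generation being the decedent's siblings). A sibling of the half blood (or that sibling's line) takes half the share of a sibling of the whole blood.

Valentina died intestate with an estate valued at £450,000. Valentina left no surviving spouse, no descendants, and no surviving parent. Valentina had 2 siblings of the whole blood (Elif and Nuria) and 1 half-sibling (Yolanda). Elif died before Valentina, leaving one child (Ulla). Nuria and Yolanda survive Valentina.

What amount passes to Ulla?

Ulla receives £180,000.

The entire £450,000 passes to the siblings and their issue.
Counting each half-blood sibling's line as half a unit, there are 5/2 units in £450,000, so one unit is £180,000. Whole-blood lines (Elif and Nuria) take £180,000 each; half-blood lines (Yolanda) take £90,000 each.
Elif's share (£180,000) passes entirely to Ulla.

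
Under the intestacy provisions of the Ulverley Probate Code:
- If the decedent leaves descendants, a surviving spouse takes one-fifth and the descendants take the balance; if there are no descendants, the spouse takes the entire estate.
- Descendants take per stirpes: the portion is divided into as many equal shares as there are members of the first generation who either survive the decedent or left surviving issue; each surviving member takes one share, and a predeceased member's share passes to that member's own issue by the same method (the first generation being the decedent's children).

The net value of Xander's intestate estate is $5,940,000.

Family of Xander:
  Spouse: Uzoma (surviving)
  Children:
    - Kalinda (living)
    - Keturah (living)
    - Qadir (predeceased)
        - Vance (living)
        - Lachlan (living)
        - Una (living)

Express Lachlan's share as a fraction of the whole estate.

Lachlan receives 4/45 of the estate.

Uzoma takes one-fifth of $5,940,000 = $1,188,000. The remaining $4,752,000 passes to the descendants.
The descendants' portion ($4,752,000) is divided into 3 shares of $1,584,000: Kalinda and Keturah each take $1,584,000; Qadir's $1,584,000 share passes to Qadir's issue.
Qadir's share ($1,584,000) is divided into 3 shares of $528,000: Vance, Lachlan, and Una each take $528,000.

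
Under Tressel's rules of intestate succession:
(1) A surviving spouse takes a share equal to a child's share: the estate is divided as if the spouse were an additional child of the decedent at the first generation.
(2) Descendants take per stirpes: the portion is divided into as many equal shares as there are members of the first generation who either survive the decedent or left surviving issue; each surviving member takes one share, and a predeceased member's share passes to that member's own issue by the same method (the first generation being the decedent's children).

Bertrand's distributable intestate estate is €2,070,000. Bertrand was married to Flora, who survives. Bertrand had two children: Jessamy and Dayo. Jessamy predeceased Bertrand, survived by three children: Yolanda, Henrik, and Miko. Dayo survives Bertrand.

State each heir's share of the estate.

The spouse counts as an additional share at the children's level, so there are 3 primary shares of €690,000. Flora takes one such share (€690,000).
The children's combined portion (€1,380,000) is divided into 2 shares of €690,000: Dayo takes €690,000; Jessamy's €690,000 share passes to Jessamy's issue.
Jessamy's share (€690,000) is divided into 3 shares of €230,000: Yolanda, Henrik, and Miko each take €230,000.

Flora: €690,000; Yolanda: €230,000; Henrik: €230,000; Miko: €230,000; Dayo: €690,000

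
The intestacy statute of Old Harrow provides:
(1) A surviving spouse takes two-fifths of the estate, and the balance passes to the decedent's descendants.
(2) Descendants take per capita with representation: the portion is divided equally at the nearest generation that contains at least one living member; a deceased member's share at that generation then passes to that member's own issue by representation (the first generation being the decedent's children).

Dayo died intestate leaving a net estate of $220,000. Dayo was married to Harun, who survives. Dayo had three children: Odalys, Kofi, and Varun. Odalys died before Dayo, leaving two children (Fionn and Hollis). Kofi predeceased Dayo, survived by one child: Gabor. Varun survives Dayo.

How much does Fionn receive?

Harun takes two-fifths of $220,000 = $88,000. The remaining $132,000 passes to the descendants.
The descendants' portion ($132,000) is divided into 3 shares of $44,000: Varun takes $44,000; Odalys's $44,000 share passes to Odalys's issue; Kofi's $44,000 share passes to Kofi's issue.
Odalys's share ($44,000) is divided into 2 shares of $22,000: Fionn and Hollis each take $22,000.
Kofi's share ($44,000) passes entirely to Gabor.

Fionn receives $22,000.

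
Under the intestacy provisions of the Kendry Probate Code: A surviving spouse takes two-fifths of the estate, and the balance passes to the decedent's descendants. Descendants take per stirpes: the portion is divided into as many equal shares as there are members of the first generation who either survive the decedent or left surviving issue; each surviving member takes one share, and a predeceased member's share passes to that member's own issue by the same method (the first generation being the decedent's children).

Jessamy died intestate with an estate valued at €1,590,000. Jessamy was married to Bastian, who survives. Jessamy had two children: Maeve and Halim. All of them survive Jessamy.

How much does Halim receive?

Bastian takes two-fifths of €1,590,000 = €636,000. The remaining €954,000 passes to the descendants.
The descendants' portion (€954,000) is divided into 2 shares of €477,000: Maeve and Halim each take €477,000.

Halim receives €477,000.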